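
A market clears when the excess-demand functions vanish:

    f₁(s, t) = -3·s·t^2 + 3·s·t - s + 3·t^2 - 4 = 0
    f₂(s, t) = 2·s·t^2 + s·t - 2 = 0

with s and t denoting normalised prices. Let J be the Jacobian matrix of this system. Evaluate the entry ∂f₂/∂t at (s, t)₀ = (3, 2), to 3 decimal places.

∂f₂/∂t = 4·s·t + s.
At (3, 2) this is 27.000.

27.000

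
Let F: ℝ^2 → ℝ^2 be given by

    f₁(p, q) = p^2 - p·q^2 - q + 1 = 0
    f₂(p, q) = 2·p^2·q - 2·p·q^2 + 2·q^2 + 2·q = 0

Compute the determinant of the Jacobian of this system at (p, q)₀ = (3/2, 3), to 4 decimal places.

J = [[2·p - q^2, -2·p·q - 1], [4·p·q - 2·q^2, 2·p^2 - 4·p·q + 4·q + 2]].
At the point, J = [[-6.0000, -10.0000], [0.0000, 0.5000]].
det J = -3.0000.

-3.0000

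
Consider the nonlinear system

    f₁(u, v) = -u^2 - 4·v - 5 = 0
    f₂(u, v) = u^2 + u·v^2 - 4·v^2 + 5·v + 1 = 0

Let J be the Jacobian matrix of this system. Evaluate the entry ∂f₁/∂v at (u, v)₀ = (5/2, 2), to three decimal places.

∂f₁/∂v = -4.
At (5/2, 2) this is -4.000.

-4.000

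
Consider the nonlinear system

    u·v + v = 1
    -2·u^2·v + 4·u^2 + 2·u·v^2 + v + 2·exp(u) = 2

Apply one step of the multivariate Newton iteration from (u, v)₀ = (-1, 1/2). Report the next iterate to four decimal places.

At (-1, 1/2): F = (-1.0000, 1.735759).
Jacobian J = [[v, u + 1], [-4·u·v + 8·u + 2·v^2 + 2·exp(u), -2·u^2 + 4·u·v + 1]].
At the point, J = [[0.5000, 0.0000], [-4.764241, -3.0000]] (det J = -1.5000).
Solving J·Δ = −F gives Δ = (2.0000, -2.5976).
Then the next iterate is (u, v)₁ = (1.0000, -2.0976).

(1.0000, -2.0976)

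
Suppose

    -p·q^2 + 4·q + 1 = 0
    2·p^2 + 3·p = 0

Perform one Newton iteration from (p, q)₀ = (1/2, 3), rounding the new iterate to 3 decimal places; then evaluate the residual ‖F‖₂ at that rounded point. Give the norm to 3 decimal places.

At (1/2, 3): F = (8.500, 2.000).
Jacobian J = [[-q^2, -2·p·q + 4], [4·p + 3, 0]].
At the point, J = [[-9.000, 1.000], [5.000, 0.000]] (det J = -5.000).
Solving J·Δ = −F gives Δ = (-0.400, -12.100).
Then the next iterate is (p, q)₁ = (0.100, -9.100).
Re-evaluating at (0.100, -9.100): F = (-43.681, 0.320), so ‖F‖₂ = 43.682.

43.682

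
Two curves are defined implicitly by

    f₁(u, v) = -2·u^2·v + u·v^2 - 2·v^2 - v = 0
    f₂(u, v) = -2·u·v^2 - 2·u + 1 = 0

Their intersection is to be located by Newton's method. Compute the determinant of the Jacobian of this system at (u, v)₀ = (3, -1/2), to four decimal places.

-12.5000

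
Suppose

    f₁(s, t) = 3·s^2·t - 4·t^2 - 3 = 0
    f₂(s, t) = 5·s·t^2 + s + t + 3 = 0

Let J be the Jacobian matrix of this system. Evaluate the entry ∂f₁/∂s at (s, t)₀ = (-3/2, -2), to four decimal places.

18.0000

∂f₁/∂s = 6·s·t.
At (-3/2, -2) this is 18.0000.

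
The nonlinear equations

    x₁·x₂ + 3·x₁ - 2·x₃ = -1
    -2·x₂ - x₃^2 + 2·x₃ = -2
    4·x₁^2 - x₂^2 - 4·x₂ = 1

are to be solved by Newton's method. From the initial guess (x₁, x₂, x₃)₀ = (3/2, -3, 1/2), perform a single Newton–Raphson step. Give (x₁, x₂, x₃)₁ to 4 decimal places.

At (3/2, -3, 1/2): F = (0.0000, 8.7500, 11.0000).
Jacobian J = [[x₂ + 3, x₁, -2], [0, -2, -2·x₃ + 2], [8·x₁, -2·x₂ - 4, 0]].
At the point, J = [[0.0000, 1.5000, -2.0000], [0.0000, -2.0000, 1.0000], [12.0000, 2.0000, 0.0000]] (det J = -30.0000).
Solving J·Δ = −F gives Δ = (-2.0833, 7.0000, 5.2500).
Then the next iterate is (x₁, x₂, x₃)₁ = (-0.5833, 4.0000, 5.7500).

(-0.5833, 4.0000, 5.7500)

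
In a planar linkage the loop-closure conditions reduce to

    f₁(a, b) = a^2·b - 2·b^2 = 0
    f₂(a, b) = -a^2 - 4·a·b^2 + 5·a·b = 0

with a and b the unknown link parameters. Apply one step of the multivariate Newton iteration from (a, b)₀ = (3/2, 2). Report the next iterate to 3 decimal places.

At (3/2, 2): F = (-3.500, -11.250).
Jacobian J = [[2·a·b, a^2 - 4·b], [-2·a - 4·b^2 + 5·b, -8·a·b + 5·a]].
At the point, J = [[6.000, -5.750], [-9.000, -16.500]] (det J = -150.750).
Solving J·Δ = −F gives Δ = (-0.046, -0.657).
Then the next iterate is (a, b)₁ = (1.454, 1.343).

(1.454, 1.343)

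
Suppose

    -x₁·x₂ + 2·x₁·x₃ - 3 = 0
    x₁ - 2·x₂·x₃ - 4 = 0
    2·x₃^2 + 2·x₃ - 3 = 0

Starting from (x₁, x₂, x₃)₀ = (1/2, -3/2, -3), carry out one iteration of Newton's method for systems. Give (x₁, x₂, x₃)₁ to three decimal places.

At (1/2, -3/2, -3): F = (-5.250, -12.500, 9.000).
Jacobian J = [[-x₂ + 2·x₃, -x₁, 2·x₁], [1, -2·x₃, -2·x₂], [0, 0, 4·x₃ + 2]].
At the point, J = [[-4.500, -0.500, 1.000], [1.000, 6.000, 3.000], [0.000, 0.000, -10.000]] (det J = 265.000).
Solving J·Δ = −F gives Δ = (-1.170, 1.828, 0.900).
Then the next iterate is (x₁, x₂, x₃)₁ = (-0.670, 0.328, -2.100).

(-0.670, 0.328, -2.100)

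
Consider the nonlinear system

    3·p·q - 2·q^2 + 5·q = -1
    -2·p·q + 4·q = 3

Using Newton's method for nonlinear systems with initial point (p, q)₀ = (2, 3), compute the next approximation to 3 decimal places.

At (2, 3): F = (16.000, -3.000).
Jacobian J = [[3·q, 3·p - 4·q + 5], [-2·q, -2·p + 4]].
At the point, J = [[9.000, -1.000], [-6.000, 0.000]] (det J = -6.000).
Solving J·Δ = −F gives Δ = (-0.500, 11.500).
Then the next iterate is (p, q)₁ = (1.500, 14.500).

(1.500, 14.500)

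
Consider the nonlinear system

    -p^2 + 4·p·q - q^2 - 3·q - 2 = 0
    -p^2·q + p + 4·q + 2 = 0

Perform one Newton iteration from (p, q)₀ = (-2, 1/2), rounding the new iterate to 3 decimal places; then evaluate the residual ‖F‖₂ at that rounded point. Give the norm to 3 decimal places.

0.960

At (-2, 1/2): F = (-11.750, 0.000).
Jacobian J = [[-2·p + 4·q, 4·p - 2·q - 3], [-2·p·q + 1, -p^2 + 4]].
At the point, J = [[6.000, -12.000], [3.000, 0.000]] (det J = 36.000).
Solving J·Δ = −F gives Δ = (0.000, -0.979).
Then the next iterate is (p, q)₁ = (-2.000, -0.479).
Re-evaluating at (-2.000, -0.479): F = (-0.96044, 0.000), so ‖F‖₂ = 0.960.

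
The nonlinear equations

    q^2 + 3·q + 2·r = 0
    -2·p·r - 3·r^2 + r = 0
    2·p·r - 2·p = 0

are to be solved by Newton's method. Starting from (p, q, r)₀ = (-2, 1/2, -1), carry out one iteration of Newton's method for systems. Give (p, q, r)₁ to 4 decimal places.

(-0.4444, 0.3403, -0.5556)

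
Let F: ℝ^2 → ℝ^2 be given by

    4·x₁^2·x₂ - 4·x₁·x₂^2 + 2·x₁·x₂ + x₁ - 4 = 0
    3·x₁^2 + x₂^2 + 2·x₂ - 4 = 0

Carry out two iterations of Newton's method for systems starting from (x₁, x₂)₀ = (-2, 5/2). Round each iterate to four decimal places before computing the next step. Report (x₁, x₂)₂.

(0.2305, 1.8560)

At (-2, 5/2): F = (74.0000, 19.2500).
Jacobian J = [[8·x₁·x₂ - 4·x₂^2 + 2·x₂ + 1, 4·x₁^2 - 8·x₁·x₂ + 2·x₁], [6·x₁, 2·x₂ + 2]].
At the point, J = [[-59.0000, 52.0000], [-12.0000, 7.0000]] (det J = 211.0000).
Solving J·Δ = −F gives Δ = (2.2891, 1.1742).
Then the next iterate is (x₁, x₂)₁ = (0.2891, 3.6742).
Round to (0.2891, 3.6742) and repeat: F = (-15.969242, 17.098882), J = [[-37.152893, -7.585175], [1.7346, 9.3484]].
Δ = (-0.0586, -1.8182), so (x₁, x₂)₂ = (0.2305, 1.8560).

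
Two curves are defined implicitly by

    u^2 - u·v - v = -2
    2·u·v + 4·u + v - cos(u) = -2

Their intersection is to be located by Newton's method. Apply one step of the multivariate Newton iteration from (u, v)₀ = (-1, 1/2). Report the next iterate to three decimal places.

At (-1, 1/2): F = (3.000, -3.04030).
Jacobian J = [[2·u - v, -u - 1], [2·v + sin(u) + 4, 2·u + 1]].
At the point, J = [[-2.500, 0.000], [4.15853, -1.000]] (det J = 2.500).
Solving J·Δ = −F gives Δ = (1.200, 1.950).
Then the next iterate is (u, v)₁ = (0.200, 2.450).

(0.200, 2.450)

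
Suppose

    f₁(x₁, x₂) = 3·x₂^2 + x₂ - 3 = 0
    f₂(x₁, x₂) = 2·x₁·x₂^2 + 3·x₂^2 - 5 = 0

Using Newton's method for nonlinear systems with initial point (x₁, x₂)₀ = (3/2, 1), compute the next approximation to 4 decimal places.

(1.8571, 0.8571)

At (3/2, 1): F = (1.0000, 1.0000).
Jacobian J = [[0, 6·x₂ + 1], [2·x₂^2, 4·x₁·x₂ + 6·x₂]].
At the point, J = [[0.0000, 7.0000], [2.0000, 12.0000]] (det J = -14.0000).
Solving J·Δ = −F gives Δ = (0.3571, -0.1429).
Then the next iterate is (x₁, x₂)₁ = (1.8571, 0.8571).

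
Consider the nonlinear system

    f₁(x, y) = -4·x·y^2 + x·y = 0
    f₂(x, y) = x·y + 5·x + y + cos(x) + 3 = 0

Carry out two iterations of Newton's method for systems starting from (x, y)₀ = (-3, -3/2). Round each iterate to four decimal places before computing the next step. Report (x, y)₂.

(-2.3992, 6.9133)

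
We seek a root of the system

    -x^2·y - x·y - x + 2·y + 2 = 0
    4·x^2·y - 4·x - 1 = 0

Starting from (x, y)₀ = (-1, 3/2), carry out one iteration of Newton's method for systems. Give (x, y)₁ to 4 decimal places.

(-1.1765, -1.4559)

At (-1, 3/2): F = (6.0000, 9.0000).
Jacobian J = [[-2·x·y - y - 1, -x^2 - x + 2], [8·x·y - 4, 4·x^2]].
At the point, J = [[0.5000, 2.0000], [-16.0000, 4.0000]] (det J = 34.0000).
Solving J·Δ = −F gives Δ = (-0.1765, -2.9559).
Then the next iterate is (x, y)₁ = (-1.1765, -1.4559).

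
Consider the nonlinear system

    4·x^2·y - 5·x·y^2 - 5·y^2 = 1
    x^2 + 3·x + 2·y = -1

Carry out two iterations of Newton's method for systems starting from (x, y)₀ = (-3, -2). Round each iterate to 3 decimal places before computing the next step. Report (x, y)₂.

At (-3, -2): F = (-33.000, -3.000).
Jacobian J = [[8·x·y - 5·y^2, 4·x^2 - 10·x·y - 10·y], [2·x + 3, 2]].
At the point, J = [[28.000, -4.000], [-3.000, 2.000]] (det J = 44.000).
Solving J·Δ = −F gives Δ = (1.773, 4.159).
Then the next iterate is (x, y)₁ = (-1.227, 2.159).
Round to (-1.227, 2.159) and repeat: F = (17.29230, 3.14253), J = [[-44.49915, 10.92305], [0.546, 2.000]].
Δ = (0.003, -1.572), so (x, y)₂ = (-1.224, 0.587).

(-1.224, 0.587)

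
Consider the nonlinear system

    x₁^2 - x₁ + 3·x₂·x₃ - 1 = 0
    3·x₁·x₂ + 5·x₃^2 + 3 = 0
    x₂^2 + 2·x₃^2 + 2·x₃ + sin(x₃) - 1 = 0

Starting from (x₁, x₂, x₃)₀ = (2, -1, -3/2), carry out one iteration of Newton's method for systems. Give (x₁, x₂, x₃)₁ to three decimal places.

(-0.769, -2.074, -0.826)

At (2, -1, -3/2): F = (5.500, 8.250, 0.50251).
Jacobian J = [[2·x₁ - 1, 3·x₃, 3·x₂], [3·x₂, 3·x₁, 10·x₃], [0, 2·x₂, 4·x₃ + cos(x₃) + 2]].
At the point, J = [[3.000, -4.500, -3.000], [-3.000, 6.000, -15.000], [0.000, -2.000, -3.92926]] (det J = -125.68168).
Solving J·Δ = −F gives Δ = (-2.769, -1.074, 0.674).
Then the next iterate is (x₁, x₂, x₃)₁ = (-0.769, -2.074, -0.826).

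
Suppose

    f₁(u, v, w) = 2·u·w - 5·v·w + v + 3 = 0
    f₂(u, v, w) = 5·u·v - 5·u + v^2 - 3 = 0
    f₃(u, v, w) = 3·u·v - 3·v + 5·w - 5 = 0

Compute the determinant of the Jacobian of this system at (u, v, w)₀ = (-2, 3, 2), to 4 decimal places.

J = [[2·w, -5·w + 1, 2·u - 5·v], [5·v - 5, 5·u + 2·v, 0], [3·v, 3·u - 3, 5]].
At the point, J = [[4.0000, -9.0000, -19.0000], [10.0000, -4.0000, 0.0000], [9.0000, -9.0000, 5.0000]].
det J = 1396.0000.

1396.0000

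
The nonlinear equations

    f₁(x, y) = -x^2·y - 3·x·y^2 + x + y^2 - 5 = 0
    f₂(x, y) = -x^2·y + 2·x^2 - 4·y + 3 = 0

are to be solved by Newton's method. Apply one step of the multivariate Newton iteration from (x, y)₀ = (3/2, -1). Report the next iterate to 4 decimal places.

At (3/2, -1): F = (-4.7500, 13.7500).
Jacobian J = [[-2·x·y - 3·y^2 + 1, -x^2 - 6·x·y + 2·y], [-2·x·y + 4·x, -x^2 - 4]].
At the point, J = [[1.0000, 4.7500], [9.0000, -6.2500]] (det J = -49.0000).
Solving J·Δ = −F gives Δ = (-0.7270, 1.1531).
Then the next iterate is (x, y)₁ = (0.7730, 0.1531).

(0.7730, 0.1531)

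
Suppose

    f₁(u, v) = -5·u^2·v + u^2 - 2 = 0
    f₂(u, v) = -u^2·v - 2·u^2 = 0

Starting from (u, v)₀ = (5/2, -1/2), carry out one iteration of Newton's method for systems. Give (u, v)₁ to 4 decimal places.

(1.2864, -0.5436)

At (5/2, -1/2): F = (19.8750, -9.3750).
Jacobian J = [[-10·u·v + 2·u, -5·u^2], [-2·u·v - 4·u, -u^2]].
At the point, J = [[17.5000, -31.2500], [-7.5000, -6.2500]] (det J = -343.7500).
Solving J·Δ = −F gives Δ = (-1.2136, -0.0436).
Then the next iterate is (u, v)₁ = (1.2864, -0.5436).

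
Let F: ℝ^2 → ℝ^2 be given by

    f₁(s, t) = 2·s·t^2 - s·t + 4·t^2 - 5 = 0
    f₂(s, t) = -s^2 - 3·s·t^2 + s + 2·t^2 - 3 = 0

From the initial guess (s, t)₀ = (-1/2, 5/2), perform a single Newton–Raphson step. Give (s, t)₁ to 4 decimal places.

(-0.4576, 1.5049)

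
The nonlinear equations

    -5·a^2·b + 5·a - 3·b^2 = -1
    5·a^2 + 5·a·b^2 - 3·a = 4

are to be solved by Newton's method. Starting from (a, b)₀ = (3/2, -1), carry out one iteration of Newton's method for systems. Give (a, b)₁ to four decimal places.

At (3/2, -1): F = (16.7500, 10.2500).
Jacobian J = [[-10·a·b + 5, -5·a^2 - 6·b], [10·a + 5·b^2 - 3, 10·a·b]].
At the point, J = [[20.0000, -5.2500], [17.0000, -15.0000]] (det J = -210.7500).
Solving J·Δ = −F gives Δ = (-0.9368, -0.3784).
Then the next iterate is (a, b)₁ = (0.5632, -1.3784).

(0.5632, -1.3784)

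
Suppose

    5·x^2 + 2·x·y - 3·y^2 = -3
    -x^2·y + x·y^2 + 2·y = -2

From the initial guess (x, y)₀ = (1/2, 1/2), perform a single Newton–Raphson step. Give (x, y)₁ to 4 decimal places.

(-0.6538, -0.9615)

At (1/2, 1/2): F = (4.0000, 3.0000).
Jacobian J = [[10·x + 2·y, 2·x - 6·y], [-2·x·y + y^2, -x^2 + 2·x·y + 2]].
At the point, J = [[6.0000, -2.0000], [-0.2500, 2.2500]] (det J = 13.0000).
Solving J·Δ = −F gives Δ = (-1.1538, -1.4615).
Then the next iterate is (x, y)₁ = (-0.6538, -0.9615).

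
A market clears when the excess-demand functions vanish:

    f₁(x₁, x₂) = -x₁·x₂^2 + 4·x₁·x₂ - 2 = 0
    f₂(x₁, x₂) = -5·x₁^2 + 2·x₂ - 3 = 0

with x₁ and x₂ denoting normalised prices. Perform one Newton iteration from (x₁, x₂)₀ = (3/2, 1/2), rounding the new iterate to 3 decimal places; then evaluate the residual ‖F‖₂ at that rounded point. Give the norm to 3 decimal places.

3.714

At (3/2, 1/2): F = (0.625, -13.250).
Jacobian J = [[-x₂^2 + 4·x₂, -2·x₁·x₂ + 4·x₁], [-10·x₁, 2]].
At the point, J = [[1.750, 4.500], [-15.000, 2.000]] (det J = 71.000).
Solving J·Δ = −F gives Δ = (-0.857, 0.195).
Then the next iterate is (x₁, x₂)₁ = (0.643, 0.695).
Re-evaluating at (0.643, 0.695): F = (-0.52305, -3.67725), so ‖F‖₂ = 3.714.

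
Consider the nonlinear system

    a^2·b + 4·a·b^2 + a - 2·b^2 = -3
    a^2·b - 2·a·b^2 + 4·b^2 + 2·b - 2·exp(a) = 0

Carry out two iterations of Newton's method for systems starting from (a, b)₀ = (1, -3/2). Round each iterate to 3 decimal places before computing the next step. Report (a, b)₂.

(-0.666, 0.137)

At (1, -3/2): F = (7.000, -5.43656).
Jacobian J = [[2·a·b + 4·b^2 + 1, a^2 + 8·a·b - 4·b], [2·a·b - 2·b^2 - 2·exp(a), a^2 - 4·a·b + 8·b + 2]].
At the point, J = [[7.000, -5.000], [-12.93656, -3.000]] (det J = -85.68282).
Solving J·Δ = −F gives Δ = (-0.562, 0.613).
Then the next iterate is (a, b)₁ = (0.438, -0.887).
Round to (0.438, -0.887) and repeat: F = (3.07272, -2.58551), J = [[3.37006, 0.63180], [-5.44976, -3.35013]].
Δ = (-1.104, 1.024), so (a, b)₂ = (-0.666, 0.137).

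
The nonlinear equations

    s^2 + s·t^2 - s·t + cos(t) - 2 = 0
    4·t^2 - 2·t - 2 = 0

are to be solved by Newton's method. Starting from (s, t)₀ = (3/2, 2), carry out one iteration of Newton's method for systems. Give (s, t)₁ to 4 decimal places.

(1.4462, 1.2857)

At (3/2, 2): F = (2.833853, 10.0000).
Jacobian J = [[2·s + t^2 - t, 2·s·t - s - sin(t)], [0, 8·t - 2]].
At the point, J = [[5.0000, 3.590703], [0.0000, 14.0000]] (det J = 70.0000).
Solving J·Δ = −F gives Δ = (-0.0538, -0.7143).
Then the next iterate is (s, t)₁ = (1.4462, 1.2857).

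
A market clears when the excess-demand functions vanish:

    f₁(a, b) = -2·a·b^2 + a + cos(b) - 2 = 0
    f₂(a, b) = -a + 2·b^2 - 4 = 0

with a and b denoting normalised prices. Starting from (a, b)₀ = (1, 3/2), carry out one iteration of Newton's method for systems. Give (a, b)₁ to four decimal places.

(-0.2885, 1.3686)

At (1, 3/2): F = (-5.429263, -0.5000).
Jacobian J = [[-2·b^2 + 1, -4·a·b - sin(b)], [-1, 4·b]].
At the point, J = [[-3.5000, -6.997495], [-1.0000, 6.0000]] (det J = -27.997495).
Solving J·Δ = −F gives Δ = (-1.2885, -0.1314).
Then the next iterate is (a, b)₁ = (-0.2885, 1.3686).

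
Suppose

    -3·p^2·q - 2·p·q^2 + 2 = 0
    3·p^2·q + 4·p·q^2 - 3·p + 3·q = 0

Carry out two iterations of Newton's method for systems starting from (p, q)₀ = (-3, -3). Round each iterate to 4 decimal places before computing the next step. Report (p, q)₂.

At (-3, -3): F = (137.0000, -189.0000).
Jacobian J = [[-6·p·q - 2·q^2, -3·p^2 - 4·p·q], [6·p·q + 4·q^2 - 3, 3·p^2 + 8·p·q + 3]].
At the point, J = [[-72.0000, -63.0000], [87.0000, 102.0000]] (det J = -1863.0000).
Solving J·Δ = −F gives Δ = (1.1095, 0.9066).
Then the next iterate is (p, q)₁ = (-1.8905, -2.0934).
Round to (-1.8905, -2.0934) and repeat: F = (41.014939, -56.193204), J = [[-32.510083, -26.552262], [38.274730, 45.382552]].
Δ = (0.8044, 0.5598), so (p, q)₂ = (-1.0861, -1.5336).

(-1.0861, -1.5336)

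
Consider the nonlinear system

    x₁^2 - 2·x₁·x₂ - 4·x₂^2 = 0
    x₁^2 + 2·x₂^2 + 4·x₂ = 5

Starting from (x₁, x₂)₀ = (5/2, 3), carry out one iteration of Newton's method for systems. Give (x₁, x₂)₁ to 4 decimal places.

At (5/2, 3): F = (-44.7500, 31.2500).
Jacobian J = [[2·x₁ - 2·x₂, -2·x₁ - 8·x₂], [2·x₁, 4·x₂ + 4]].
At the point, J = [[-1.0000, -29.0000], [5.0000, 16.0000]] (det J = 129.0000).
Solving J·Δ = −F gives Δ = (-1.4748, -1.4922).
Then the next iterate is (x₁, x₂)₁ = (1.0252, 1.5078).

(1.0252, 1.5078)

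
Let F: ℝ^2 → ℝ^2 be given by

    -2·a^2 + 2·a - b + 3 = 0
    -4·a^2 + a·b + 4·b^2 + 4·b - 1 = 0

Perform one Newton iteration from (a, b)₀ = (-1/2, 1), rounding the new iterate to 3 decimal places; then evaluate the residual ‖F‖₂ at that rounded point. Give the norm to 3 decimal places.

At (-1/2, 1): F = (0.500, 5.500).
Jacobian J = [[-4·a + 2, -1], [-8·a + b, a + 8·b + 4]].
At the point, J = [[4.000, -1.000], [5.000, 11.500]] (det J = 51.000).
Solving J·Δ = −F gives Δ = (-0.221, -0.382).
Then the next iterate is (a, b)₁ = (-0.721, 0.618).
Re-evaluating at (-0.721, 0.618): F = (-0.09968, 0.47475), so ‖F‖₂ = 0.485.

0.485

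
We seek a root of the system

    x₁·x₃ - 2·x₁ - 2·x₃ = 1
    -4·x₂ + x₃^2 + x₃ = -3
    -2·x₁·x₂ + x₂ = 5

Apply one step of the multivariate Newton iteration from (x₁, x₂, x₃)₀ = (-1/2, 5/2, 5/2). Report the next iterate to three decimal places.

(-2.006, -1.264, -0.301)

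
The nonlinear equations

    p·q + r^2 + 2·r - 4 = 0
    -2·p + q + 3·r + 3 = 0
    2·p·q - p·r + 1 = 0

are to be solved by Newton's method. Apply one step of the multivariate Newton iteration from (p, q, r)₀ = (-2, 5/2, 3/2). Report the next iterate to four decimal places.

(5.3860, 6.8640, 0.3026)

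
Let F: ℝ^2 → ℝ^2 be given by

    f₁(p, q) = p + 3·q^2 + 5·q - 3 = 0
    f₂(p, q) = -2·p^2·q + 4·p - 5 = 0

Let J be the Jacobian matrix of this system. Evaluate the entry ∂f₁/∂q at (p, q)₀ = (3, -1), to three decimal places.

∂f₁/∂q = 6·q + 5.
At (3, -1) this is -1.000.

-1.000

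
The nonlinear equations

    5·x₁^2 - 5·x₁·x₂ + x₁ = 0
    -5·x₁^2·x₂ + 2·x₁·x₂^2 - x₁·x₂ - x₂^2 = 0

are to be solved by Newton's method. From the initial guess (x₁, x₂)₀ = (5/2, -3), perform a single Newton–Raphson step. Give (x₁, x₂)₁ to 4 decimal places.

(0.4456, -4.0385)

At (5/2, -3): F = (71.2500, 137.2500).
Jacobian J = [[10·x₁ - 5·x₂ + 1, -5·x₁], [-10·x₁·x₂ + 2·x₂^2 - x₂, -5·x₁^2 + 4·x₁·x₂ - x₁ - 2·x₂]].
At the point, J = [[41.0000, -12.5000], [96.0000, -57.7500]] (det J = -1167.7500).
Solving J·Δ = −F gives Δ = (-2.0544, -1.0385).
Then the next iterate is (x₁, x₂)₁ = (0.4456, -4.0385).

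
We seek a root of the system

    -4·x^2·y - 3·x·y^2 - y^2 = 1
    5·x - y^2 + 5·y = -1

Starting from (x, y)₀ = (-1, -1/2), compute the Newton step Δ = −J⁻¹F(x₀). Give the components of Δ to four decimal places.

(21.0000, -16.3750)

At (-1, -1/2): F = (1.5000, -6.7500).
Jacobian J = [[-8·x·y - 3·y^2, -4·x^2 - 6·x·y - 2·y], [5, -2·y + 5]].
At the point, J = [[-4.7500, -6.0000], [5.0000, 6.0000]] (det J = 1.5000).
Solving J·Δ = −F gives Δ = (21.0000, -16.3750).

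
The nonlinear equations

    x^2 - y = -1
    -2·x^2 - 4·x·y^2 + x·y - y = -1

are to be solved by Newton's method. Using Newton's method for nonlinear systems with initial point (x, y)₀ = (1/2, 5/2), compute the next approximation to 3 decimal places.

(0.496, 1.246)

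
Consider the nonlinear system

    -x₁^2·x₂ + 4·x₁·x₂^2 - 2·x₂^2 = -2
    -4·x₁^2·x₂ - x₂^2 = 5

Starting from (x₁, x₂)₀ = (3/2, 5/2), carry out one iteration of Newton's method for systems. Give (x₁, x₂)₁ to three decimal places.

(0.457, 2.324)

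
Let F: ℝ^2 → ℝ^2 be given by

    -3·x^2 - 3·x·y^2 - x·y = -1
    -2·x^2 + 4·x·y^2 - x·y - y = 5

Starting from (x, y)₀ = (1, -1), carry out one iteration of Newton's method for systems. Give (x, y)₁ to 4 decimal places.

At (1, -1): F = (-4.0000, -1.0000).
Jacobian J = [[-6·x - 3·y^2 - y, -6·x·y - x], [-4·x + 4·y^2 - y, 8·x·y - x - 1]].
At the point, J = [[-8.0000, 5.0000], [1.0000, -10.0000]] (det J = 75.0000).
Solving J·Δ = −F gives Δ = (-0.6000, -0.1600).
Then the next iterate is (x, y)₁ = (0.4000, -1.1600).

(0.4000, -1.1600)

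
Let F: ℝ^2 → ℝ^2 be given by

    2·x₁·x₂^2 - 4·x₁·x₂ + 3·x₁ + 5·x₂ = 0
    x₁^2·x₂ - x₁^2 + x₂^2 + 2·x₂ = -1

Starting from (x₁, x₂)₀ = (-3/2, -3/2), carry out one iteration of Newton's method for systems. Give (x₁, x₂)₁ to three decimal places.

(-0.953, -0.482)

At (-3/2, -3/2): F = (-27.750, -5.375).
Jacobian J = [[2·x₂^2 - 4·x₂ + 3, 4·x₁·x₂ - 4·x₁ + 5], [2·x₁·x₂ - 2·x₁, x₁^2 + 2·x₂ + 2]].
At the point, J = [[13.500, 20.000], [7.500, 1.250]] (det J = -133.125).
Solving J·Δ = −F gives Δ = (0.547, 1.018).
Then the next iterate is (x₁, x₂)₁ = (-0.953, -0.482).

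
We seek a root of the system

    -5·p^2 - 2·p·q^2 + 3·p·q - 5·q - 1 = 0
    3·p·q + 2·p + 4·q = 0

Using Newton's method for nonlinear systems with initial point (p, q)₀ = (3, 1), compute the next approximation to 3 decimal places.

At (3, 1): F = (-48.000, 19.000).
Jacobian J = [[-10·p - 2·q^2 + 3·q, -4·p·q + 3·p - 5], [3·q + 2, 3·p + 4]].
At the point, J = [[-29.000, -8.000], [5.000, 13.000]] (det J = -337.000).
Solving J·Δ = −F gives Δ = (-1.401, -0.923).
Then the next iterate is (p, q)₁ = (1.599, 0.077).

(1.599, 0.077)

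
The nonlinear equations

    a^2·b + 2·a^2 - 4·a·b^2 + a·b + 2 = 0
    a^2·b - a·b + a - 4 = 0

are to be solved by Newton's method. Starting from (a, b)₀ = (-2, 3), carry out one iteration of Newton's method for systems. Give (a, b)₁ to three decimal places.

(-1.812, 1.440)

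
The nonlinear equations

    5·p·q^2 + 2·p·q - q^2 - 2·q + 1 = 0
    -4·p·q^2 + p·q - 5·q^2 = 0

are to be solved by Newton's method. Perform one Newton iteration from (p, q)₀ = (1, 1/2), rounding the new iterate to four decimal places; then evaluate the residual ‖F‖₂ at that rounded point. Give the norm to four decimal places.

0.9331

At (1, 1/2): F = (2.0000, -1.7500).
Jacobian J = [[5·q^2 + 2·q, 10·p·q + 2·p - 2·q - 2], [-4·q^2 + q, -8·p·q + p - 10·q]].
At the point, J = [[2.2500, 4.0000], [-0.5000, -8.0000]] (det J = -16.0000).
Solving J·Δ = −F gives Δ = (-0.5625, -0.1836).
Then the next iterate is (p, q)₁ = (0.4375, 0.3164).
Re-evaluating at (0.4375, 0.3164): F = (0.762929, -0.537310), so ‖F‖₂ = 0.9331.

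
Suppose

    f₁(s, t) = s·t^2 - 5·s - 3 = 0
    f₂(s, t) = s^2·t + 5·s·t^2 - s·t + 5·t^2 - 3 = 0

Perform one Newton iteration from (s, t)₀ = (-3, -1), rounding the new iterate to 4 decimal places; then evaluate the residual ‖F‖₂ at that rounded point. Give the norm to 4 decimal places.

At (-3, -1): F = (9.0000, -25.0000).
Jacobian J = [[t^2 - 5, 2·s·t], [2·s·t + 5·t^2 - t, s^2 + 10·s·t - s + 10·t]].
At the point, J = [[-4.0000, 6.0000], [12.0000, 32.0000]] (det J = -200.0000).
Solving J·Δ = −F gives Δ = (2.1900, -0.0400).
Then the next iterate is (s, t)₁ = (-0.8100, -1.0400).
Re-evaluating at (-0.8100, -1.0400): F = (0.173904, -3.497224), so ‖F‖₂ = 3.5015.

3.5015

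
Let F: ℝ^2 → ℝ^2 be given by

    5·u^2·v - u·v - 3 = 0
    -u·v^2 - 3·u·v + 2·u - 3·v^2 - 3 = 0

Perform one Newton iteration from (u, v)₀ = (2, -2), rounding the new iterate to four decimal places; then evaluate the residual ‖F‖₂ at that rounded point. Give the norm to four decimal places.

At (2, -2): F = (-39.0000, -7.0000).
Jacobian J = [[10·u·v - v, 5·u^2 - u], [-v^2 - 3·v + 2, -2·u·v - 3·u - 6·v]].
At the point, J = [[-38.0000, 18.0000], [4.0000, 14.0000]] (det J = -604.0000).
Solving J·Δ = −F gives Δ = (-0.6954, 0.6987).
Then the next iterate is (u, v)₁ = (1.3046, -1.3013).
Re-evaluating at (1.3046, -1.3013): F = (-12.376264, -2.587103), so ‖F‖₂ = 12.6438.

12.6438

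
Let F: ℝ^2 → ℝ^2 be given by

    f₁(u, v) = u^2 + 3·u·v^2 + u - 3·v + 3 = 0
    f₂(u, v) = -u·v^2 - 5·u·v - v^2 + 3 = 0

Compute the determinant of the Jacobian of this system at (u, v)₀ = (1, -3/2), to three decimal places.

J = [[2·u + 3·v^2 + 1, 6·u·v - 3], [-v^2 - 5·v, -2·u·v - 5·u - 2·v]].
At the point, J = [[9.750, -12.000], [5.250, 1.000]].
det J = 72.750.

72.750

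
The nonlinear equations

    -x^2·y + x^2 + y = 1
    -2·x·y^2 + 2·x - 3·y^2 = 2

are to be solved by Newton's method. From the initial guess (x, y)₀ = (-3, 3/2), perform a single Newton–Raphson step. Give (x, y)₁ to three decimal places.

At (-3, 3/2): F = (-4.000, -1.250).
Jacobian J = [[-2·x·y + 2·x, -x^2 + 1], [-2·y^2 + 2, -4·x·y - 6·y]].
At the point, J = [[3.000, -8.000], [-2.500, 9.000]] (det J = 7.000).
Solving J·Δ = −F gives Δ = (6.571, 1.964).
Then the next iterate is (x, y)₁ = (3.571, 3.464).

(3.571, 3.464)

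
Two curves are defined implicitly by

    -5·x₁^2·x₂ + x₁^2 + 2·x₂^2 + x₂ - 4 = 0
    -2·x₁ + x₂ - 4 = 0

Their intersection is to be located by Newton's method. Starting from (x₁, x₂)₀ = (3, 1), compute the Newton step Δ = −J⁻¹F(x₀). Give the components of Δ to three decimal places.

(-3.817, 1.365)

At (3, 1): F = (-37.000, -9.000).
Jacobian J = [[-10·x₁·x₂ + 2·x₁, -5·x₁^2 + 4·x₂ + 1], [-2, 1]].
At the point, J = [[-24.000, -40.000], [-2.000, 1.000]] (det J = -104.000).
Solving J·Δ = −F gives Δ = (-3.817, 1.365).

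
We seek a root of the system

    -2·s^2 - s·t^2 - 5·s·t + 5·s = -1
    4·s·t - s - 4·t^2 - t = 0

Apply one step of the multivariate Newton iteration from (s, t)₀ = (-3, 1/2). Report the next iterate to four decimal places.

(-1.1374, 0.3449)

At (-3, 1/2): F = (-23.7500, -4.5000).
Jacobian J = [[-4·s - t^2 - 5·t + 5, -2·s·t - 5·s], [4·t - 1, 4·s - 8·t - 1]].
At the point, J = [[14.2500, 18.0000], [1.0000, -17.0000]] (det J = -260.2500).
Solving J·Δ = −F gives Δ = (1.8626, -0.1551).
Then the next iterate is (s, t)₁ = (-1.1374, 0.3449).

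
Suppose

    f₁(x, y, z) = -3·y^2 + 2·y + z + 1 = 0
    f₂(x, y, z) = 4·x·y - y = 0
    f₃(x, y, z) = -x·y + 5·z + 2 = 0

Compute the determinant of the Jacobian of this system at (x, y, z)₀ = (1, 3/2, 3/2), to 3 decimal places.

J = [[0, -6·y + 2, 1], [4·y, 4·x - 1, 0], [-y, -x, 5]].
At the point, J = [[0.000, -7.000, 1.000], [6.000, 3.000, 0.000], [-1.500, -1.000, 5.000]].
det J = 208.500.

208.500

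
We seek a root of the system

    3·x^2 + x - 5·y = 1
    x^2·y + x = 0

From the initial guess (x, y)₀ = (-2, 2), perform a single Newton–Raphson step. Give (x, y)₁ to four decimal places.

(-1.6709, 1.0759)

At (-2, 2): F = (-1.0000, 6.0000).
Jacobian J = [[6·x + 1, -5], [2·x·y + 1, x^2]].
At the point, J = [[-11.0000, -5.0000], [-7.0000, 4.0000]] (det J = -79.0000).
Solving J·Δ = −F gives Δ = (0.3291, -0.9241).
Then the next iterate is (x, y)₁ = (-1.6709, 1.0759).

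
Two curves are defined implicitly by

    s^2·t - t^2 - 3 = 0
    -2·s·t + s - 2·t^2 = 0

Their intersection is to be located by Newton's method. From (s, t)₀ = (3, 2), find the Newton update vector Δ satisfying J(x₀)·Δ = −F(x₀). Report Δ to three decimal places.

At (3, 2): F = (11.000, -17.000).
Jacobian J = [[2·s·t, s^2 - 2·t], [-2·t + 1, -2·s - 4·t]].
At the point, J = [[12.000, 5.000], [-3.000, -14.000]] (det J = -153.000).
Solving J·Δ = −F gives Δ = (-0.451, -1.118).

(-0.451, -1.118)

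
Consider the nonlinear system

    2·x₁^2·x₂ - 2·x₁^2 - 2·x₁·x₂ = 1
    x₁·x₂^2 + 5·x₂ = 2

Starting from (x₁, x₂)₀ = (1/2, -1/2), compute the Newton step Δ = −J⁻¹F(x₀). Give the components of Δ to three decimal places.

(-0.880, 1.021)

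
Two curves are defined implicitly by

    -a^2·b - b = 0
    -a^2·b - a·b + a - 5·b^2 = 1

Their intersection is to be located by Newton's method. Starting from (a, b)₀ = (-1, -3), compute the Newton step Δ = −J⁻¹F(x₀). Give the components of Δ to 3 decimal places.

(0.467, 1.598)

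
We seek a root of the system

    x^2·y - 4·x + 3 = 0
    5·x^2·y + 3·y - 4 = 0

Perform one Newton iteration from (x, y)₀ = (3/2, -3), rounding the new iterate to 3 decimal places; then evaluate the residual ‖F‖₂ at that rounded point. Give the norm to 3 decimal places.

13.175

At (3/2, -3): F = (-9.750, -46.750).
Jacobian J = [[2·x·y - 4, x^2], [10·x·y, 5·x^2 + 3]].
At the point, J = [[-13.000, 2.250], [-45.000, 14.250]] (det J = -84.000).
Solving J·Δ = −F gives Δ = (-0.402, 2.012).
Then the next iterate is (x, y)₁ = (1.098, -0.988).
Re-evaluating at (1.098, -0.988): F = (-2.58314, -12.91968), so ‖F‖₂ = 13.175.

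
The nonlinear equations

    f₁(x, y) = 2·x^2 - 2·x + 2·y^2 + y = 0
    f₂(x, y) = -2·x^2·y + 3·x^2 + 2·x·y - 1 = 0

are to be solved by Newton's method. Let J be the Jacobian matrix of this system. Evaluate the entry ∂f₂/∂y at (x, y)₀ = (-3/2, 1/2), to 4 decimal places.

-7.5000

∂f₂/∂y = -2·x^2 + 2·x.
At (-3/2, 1/2) this is -7.5000.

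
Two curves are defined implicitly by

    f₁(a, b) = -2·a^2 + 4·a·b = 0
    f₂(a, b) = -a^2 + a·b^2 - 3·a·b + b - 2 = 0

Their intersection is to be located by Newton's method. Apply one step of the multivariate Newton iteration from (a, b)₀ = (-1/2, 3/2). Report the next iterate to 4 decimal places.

At (-1/2, 3/2): F = (-3.5000, 0.3750).
Jacobian J = [[-4·a + 4·b, 4·a], [-2·a + b^2 - 3·b, 2·a·b - 3·a + 1]].
At the point, J = [[8.0000, -2.0000], [-1.2500, 1.0000]] (det J = 5.5000).
Solving J·Δ = −F gives Δ = (0.5000, 0.2500).
Then the next iterate is (a, b)₁ = (0.0000, 1.7500).

(0.0000, 1.7500)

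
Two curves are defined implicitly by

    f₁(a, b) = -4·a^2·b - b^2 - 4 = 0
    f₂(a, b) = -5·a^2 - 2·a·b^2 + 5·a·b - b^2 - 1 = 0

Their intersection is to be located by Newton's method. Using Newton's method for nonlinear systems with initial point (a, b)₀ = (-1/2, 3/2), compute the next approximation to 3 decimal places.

(-0.228, -0.029)

At (-1/2, 3/2): F = (-7.750, -6.000).
Jacobian J = [[-8·a·b, -4·a^2 - 2·b], [-10·a - 2·b^2 + 5·b, -4·a·b + 5·a - 2·b]].
At the point, J = [[6.000, -4.000], [8.000, -2.500]] (det J = 17.000).
Solving J·Δ = −F gives Δ = (0.272, -1.529).
Then the next iterate is (a, b)₁ = (-0.228, -0.029).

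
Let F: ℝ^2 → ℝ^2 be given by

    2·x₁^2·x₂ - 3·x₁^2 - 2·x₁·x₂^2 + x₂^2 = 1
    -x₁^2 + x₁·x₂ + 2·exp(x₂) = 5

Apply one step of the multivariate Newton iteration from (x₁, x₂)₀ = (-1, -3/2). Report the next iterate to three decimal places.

At (-1, -3/2): F = (-0.250, -4.05374).
Jacobian J = [[4·x₁·x₂ - 6·x₁ - 2·x₂^2, 2·x₁^2 - 4·x₁·x₂ + 2·x₂], [-2·x₁ + x₂, x₁ + 2·exp(x₂)]].
At the point, J = [[7.500, -7.000], [0.500, -0.55374]] (det J = -0.65305).
Solving J·Δ = −F gives Δ = (-43.240, -46.364).
Then the next iterate is (x₁, x₂)₁ = (-44.240, -47.864).

(-44.240, -47.864)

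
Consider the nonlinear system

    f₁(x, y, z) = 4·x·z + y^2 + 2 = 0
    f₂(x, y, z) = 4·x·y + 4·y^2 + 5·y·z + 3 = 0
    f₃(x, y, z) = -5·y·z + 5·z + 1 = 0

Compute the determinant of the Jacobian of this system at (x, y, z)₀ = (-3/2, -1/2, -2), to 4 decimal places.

1105.0000

J = [[4·z, 2·y, 4·x], [4·y, 4·x + 8·y + 5·z, 5·y], [0, -5·z, -5·y + 5]].
At the point, J = [[-8.0000, -1.0000, -6.0000], [-2.0000, -20.0000, -2.5000], [0.0000, 10.0000, 7.5000]].
det J = 1105.0000.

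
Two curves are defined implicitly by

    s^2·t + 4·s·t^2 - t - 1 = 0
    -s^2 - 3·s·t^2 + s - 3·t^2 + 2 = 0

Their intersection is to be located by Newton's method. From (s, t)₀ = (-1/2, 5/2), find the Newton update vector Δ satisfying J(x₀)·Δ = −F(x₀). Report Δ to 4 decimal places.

At (-1/2, 5/2): F = (-15.3750, -8.1250).
Jacobian J = [[2·s·t + 4·t^2, s^2 + 8·s·t - 1], [-2·s - 3·t^2 + 1, -6·s·t - 6·t]].
At the point, J = [[22.5000, -10.7500], [-16.7500, -7.5000]] (det J = -348.8125).
Solving J·Δ = −F gives Δ = (0.0802, -1.2624).

(0.0802, -1.2624)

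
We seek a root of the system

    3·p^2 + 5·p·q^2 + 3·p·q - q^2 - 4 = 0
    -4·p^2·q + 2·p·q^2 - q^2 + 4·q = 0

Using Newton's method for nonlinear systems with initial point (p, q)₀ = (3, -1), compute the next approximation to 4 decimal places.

(1.6329, -0.9653)

At (3, -1): F = (28.0000, 37.0000).
Jacobian J = [[6·p + 5·q^2 + 3·q, 10·p·q + 3·p - 2·q], [-8·p·q + 2·q^2, -4·p^2 + 4·p·q - 2·q + 4]].
At the point, J = [[20.0000, -19.0000], [26.0000, -42.0000]] (det J = -346.0000).
Solving J·Δ = −F gives Δ = (-1.3671, 0.0347).
Then the next iterate is (p, q)₁ = (1.6329, -0.9653).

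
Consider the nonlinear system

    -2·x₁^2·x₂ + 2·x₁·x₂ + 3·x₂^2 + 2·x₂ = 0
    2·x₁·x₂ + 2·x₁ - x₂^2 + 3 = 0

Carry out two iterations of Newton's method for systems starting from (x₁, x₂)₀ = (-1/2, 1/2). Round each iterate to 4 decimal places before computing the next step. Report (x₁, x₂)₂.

(-0.9129, 0.5038)

At (-1/2, 1/2): F = (1.0000, 1.2500).
Jacobian J = [[-4·x₁·x₂ + 2·x₂, -2·x₁^2 + 2·x₁ + 6·x₂ + 2], [2·x₂ + 2, 2·x₁ - 2·x₂]].
At the point, J = [[2.0000, 3.5000], [3.0000, -2.0000]] (det J = -14.5000).
Solving J·Δ = −F gives Δ = (-0.4397, -0.0345).
Then the next iterate is (x₁, x₂)₁ = (-0.9397, 0.4655).
Round to (-0.9397, 0.4655) and repeat: F = (-0.115897, 0.029049), J = [[2.680721, 1.147528], [2.9310, -2.8104]].
Δ = (0.0268, 0.0383), so (x₁, x₂)₂ = (-0.9129, 0.5038).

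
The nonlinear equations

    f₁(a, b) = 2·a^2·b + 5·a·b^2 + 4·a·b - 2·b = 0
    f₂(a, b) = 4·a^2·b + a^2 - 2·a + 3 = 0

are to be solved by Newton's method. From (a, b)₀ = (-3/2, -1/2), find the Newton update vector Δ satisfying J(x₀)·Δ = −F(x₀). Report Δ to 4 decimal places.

At (-3/2, -1/2): F = (-0.1250, 3.7500).
Jacobian J = [[4·a·b + 5·b^2 + 4·b, 2·a^2 + 10·a·b + 4·a - 2], [8·a·b + 2·a - 2, 4·a^2]].
At the point, J = [[2.2500, 4.0000], [1.0000, 9.0000]] (det J = 16.2500).
Solving J·Δ = −F gives Δ = (0.9923, -0.5269).

(0.9923, -0.5269)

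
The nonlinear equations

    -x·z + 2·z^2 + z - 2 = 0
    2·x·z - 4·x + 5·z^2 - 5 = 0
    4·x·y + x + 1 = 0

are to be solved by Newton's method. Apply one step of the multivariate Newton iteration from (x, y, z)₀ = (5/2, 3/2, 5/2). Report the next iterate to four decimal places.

(1.9985, 0.0010, 1.5584)

At (5/2, 3/2, 5/2): F = (6.7500, 28.7500, 18.5000).
Jacobian J = [[-z, 0, -x + 4·z + 1], [2·z - 4, 0, 2·x + 10·z], [4·y + 1, 4·x, 0]].
At the point, J = [[-2.5000, 0.0000, 8.5000], [1.0000, 0.0000, 30.0000], [7.0000, 10.0000, 0.0000]] (det J = 835.0000).
Solving J·Δ = −F gives Δ = (-0.5015, -1.4990, -0.9416).
Then the next iterate is (x, y, z)₁ = (1.9985, 0.0010, 1.5584).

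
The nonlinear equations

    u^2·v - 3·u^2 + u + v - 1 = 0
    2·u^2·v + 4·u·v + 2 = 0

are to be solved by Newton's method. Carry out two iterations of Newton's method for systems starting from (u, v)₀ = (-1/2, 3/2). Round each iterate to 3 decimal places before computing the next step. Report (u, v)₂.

(-0.388, 1.599)

At (-1/2, 3/2): F = (-0.375, -0.250).
Jacobian J = [[2·u·v - 6·u + 1, u^2 + 1], [4·u·v + 4·v, 2·u^2 + 4·u]].
At the point, J = [[2.500, 1.250], [3.000, -1.500]] (det J = -7.500).
Solving J·Δ = −F gives Δ = (0.117, 0.067).
Then the next iterate is (u, v)₁ = (-0.383, 1.567).
Round to (-0.383, 1.567) and repeat: F = (-0.02621, 0.05908), J = [[2.09768, 1.14669], [3.86736, -1.23862]].
Δ = (-0.005, 0.032), so (u, v)₂ = (-0.388, 1.599).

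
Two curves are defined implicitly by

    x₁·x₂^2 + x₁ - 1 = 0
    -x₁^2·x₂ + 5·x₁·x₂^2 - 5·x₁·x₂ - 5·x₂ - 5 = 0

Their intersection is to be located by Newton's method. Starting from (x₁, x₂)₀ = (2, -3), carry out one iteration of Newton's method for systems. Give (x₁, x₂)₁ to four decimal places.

(-0.7432, -3.7027)

At (2, -3): F = (19.0000, 142.0000).
Jacobian J = [[x₂^2 + 1, 2·x₁·x₂], [-2·x₁·x₂ + 5·x₂^2 - 5·x₂, -x₁^2 + 10·x₁·x₂ - 5·x₁ - 5]].
At the point, J = [[10.0000, -12.0000], [72.0000, -79.0000]] (det J = 74.0000).
Solving J·Δ = −F gives Δ = (-2.7432, -0.7027).
Then the next iterate is (x₁, x₂)₁ = (-0.7432, -3.7027).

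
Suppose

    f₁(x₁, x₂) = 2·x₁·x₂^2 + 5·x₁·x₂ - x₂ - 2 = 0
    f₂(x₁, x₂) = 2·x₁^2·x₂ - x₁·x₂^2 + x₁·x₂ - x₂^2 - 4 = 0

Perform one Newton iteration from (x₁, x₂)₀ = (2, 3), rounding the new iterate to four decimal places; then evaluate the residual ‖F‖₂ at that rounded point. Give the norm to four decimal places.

17.0366

At (2, 3): F = (61.0000, -1.0000).
Jacobian J = [[2·x₂^2 + 5·x₂, 4·x₁·x₂ + 5·x₁ - 1], [4·x₁·x₂ - x₂^2 + x₂, 2·x₁^2 - 2·x₁·x₂ + x₁ - 2·x₂]].
At the point, J = [[33.0000, 33.0000], [18.0000, -8.0000]] (det J = -858.0000).
Solving J·Δ = −F gives Δ = (-0.5303, -1.3182).
Then the next iterate is (x₁, x₂)₁ = (1.4697, 1.6818).
Re-evaluating at (1.4697, 1.6818): F = (16.990857, -1.248248), so ‖F‖₂ = 17.0366.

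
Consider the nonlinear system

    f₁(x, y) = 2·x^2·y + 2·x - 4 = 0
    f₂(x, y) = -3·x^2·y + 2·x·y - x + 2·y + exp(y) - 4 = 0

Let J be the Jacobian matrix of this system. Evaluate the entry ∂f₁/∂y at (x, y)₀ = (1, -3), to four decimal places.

2.0000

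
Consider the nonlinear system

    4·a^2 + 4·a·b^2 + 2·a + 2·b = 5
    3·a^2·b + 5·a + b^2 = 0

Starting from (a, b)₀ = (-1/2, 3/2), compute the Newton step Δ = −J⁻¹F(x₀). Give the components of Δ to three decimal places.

At (-1/2, 3/2): F = (-6.500, 0.875).
Jacobian J = [[8·a + 4·b^2 + 2, 8·a·b + 2], [6·a·b + 5, 3·a^2 + 2·b]].
At the point, J = [[7.000, -4.000], [0.500, 3.750]] (det J = 28.250).
Solving J·Δ = −F gives Δ = (0.739, -0.332).

(0.739, -0.332)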